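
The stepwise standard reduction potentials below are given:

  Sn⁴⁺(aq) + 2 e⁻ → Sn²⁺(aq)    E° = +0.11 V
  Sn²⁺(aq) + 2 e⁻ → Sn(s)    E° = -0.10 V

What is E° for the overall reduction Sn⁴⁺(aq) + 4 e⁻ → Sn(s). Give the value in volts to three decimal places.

Standard free energies of sequential steps add: ΔG°₃ = ΔG°₁ + ΔG°₂, so n₃E°₃ = n₁E°₁ + n₂E°₂.
E°₃ = (2×+0.11 + 2×-0.10) / 4 = (+0.020) / 4 = +0.005 V.

+0.005 V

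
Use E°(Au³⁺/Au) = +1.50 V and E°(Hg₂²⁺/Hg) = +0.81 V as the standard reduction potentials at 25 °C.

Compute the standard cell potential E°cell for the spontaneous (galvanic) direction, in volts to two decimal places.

+0.69 V

The Au³⁺/Au couple has the higher reduction potential, so it is the cathode; Hg₂²⁺/Hg is oxidised at the anode.
E°cell = E°(cathode) − E°(anode) = (+1.50) − (+0.81) = +0.69 V.
Since E°cell > 0, the reaction is spontaneous under standard conditions.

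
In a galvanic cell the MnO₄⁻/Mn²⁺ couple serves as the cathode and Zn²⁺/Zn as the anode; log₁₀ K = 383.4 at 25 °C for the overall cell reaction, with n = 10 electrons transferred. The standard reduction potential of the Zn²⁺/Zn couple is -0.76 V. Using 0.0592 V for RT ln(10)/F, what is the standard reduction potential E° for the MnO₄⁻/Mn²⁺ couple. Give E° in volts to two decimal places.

E°cell = (0.0592/n)·log K = (0.0592/10)(383.4) = +2.270 V.
Since MnO₄⁻/Mn²⁺ is the cathode and Zn²⁺/Zn the anode, E°cell = E°(MnO₄⁻/Mn²⁺) − E°(Zn²⁺/Zn).
So E°(MnO₄⁻/Mn²⁺) = E°cell + E°(Zn²⁺/Zn) = +2.270 + (-0.76) = +1.51 V.

+1.51 V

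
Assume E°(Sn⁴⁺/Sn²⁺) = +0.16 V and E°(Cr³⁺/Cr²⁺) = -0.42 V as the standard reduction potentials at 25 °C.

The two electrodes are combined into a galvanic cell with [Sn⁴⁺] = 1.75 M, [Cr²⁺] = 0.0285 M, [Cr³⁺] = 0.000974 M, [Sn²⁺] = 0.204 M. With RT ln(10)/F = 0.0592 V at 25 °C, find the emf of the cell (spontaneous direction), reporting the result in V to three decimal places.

Sn⁴⁺/Sn²⁺ is the cathode (higher E°), Cr³⁺/Cr²⁺ the anode: E°cell = +0.16 − (-0.42) = +0.58 V, n = 2.
Overall: Sn⁴⁺(aq) + 2 Cr²⁺(aq) → Sn²⁺(aq) + 2 Cr³⁺(aq)
Q = [Sn²⁺]·[Cr³⁺]^2 / ([Sn⁴⁺]·[Cr²⁺]^2); log Q = -3.866.
E = E° − (0.0592/n) log Q = +0.58 − (0.0592/2)(-3.866) = +0.694 V.

+0.694 V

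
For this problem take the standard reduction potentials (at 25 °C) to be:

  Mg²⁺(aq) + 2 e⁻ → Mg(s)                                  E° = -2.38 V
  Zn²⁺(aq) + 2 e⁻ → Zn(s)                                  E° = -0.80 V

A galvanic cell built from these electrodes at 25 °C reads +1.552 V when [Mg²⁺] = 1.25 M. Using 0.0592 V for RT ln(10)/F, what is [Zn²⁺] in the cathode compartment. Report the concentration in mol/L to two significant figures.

0.14 M

Zn²⁺/Zn is the cathode, Mg²⁺/Mg the anode: E°cell = +1.58 V, n = 2.
Overall reaction: Zn²⁺(aq) + Mg(s) → Zn(s) + Mg²⁺(aq); Q = [Mg²⁺]^1/[Zn²⁺]^1.
From E = E° − (0.0592/n) log Q: log Q = (E° − E)·n/0.0592 = (+1.58 − (+1.552))·2/0.0592 = 0.9459.
So 1·log[Zn²⁺] = 1·log(1.25) − log Q = 0.0969 − (0.9459) = -0.8490; [Zn²⁺] = 10^(-0.8490) ≈ 0.14 M.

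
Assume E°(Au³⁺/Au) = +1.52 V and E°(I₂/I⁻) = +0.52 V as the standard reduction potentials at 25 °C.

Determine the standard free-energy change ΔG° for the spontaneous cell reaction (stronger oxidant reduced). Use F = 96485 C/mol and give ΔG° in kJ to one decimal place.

-578.9 kJ

Au³⁺/Au (E° = +1.52 V) is the cathode; I₂/I⁻ (E° = +0.52 V) is the anode, so E°cell = +1.00 V.
Balancing electrons gives n = 6 (lcm of 3 and 2).
ΔG° = −nFE° = −(6)(96485)(+1.00) = -578,910 J = -578.9 kJ.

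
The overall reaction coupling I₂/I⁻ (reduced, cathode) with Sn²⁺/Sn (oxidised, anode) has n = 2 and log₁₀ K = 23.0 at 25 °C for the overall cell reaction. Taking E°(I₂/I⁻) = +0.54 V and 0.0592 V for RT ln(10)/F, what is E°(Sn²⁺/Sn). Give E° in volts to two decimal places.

E°cell = (0.0592/n)·log K = (0.0592/2)(23.0) = +0.681 V.
Since I₂/I⁻ is the cathode and Sn²⁺/Sn the anode, E°cell = E°(I₂/I⁻) − E°(Sn²⁺/Sn).
So E°(Sn²⁺/Sn) = E°(I₂/I⁻) − E°cell = (+0.54) − (+0.681) = -0.14 V.

-0.14 V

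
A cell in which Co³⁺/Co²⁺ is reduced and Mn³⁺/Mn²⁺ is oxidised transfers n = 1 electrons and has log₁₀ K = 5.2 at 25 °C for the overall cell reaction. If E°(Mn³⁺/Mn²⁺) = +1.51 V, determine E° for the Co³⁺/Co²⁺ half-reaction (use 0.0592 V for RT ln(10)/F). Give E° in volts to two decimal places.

E°cell = (0.0592/n)·log K = (0.0592/1)(5.2) = +0.308 V.
Since Co³⁺/Co²⁺ is the cathode and Mn³⁺/Mn²⁺ the anode, E°cell = E°(Co³⁺/Co²⁺) − E°(Mn³⁺/Mn²⁺).
So E°(Co³⁺/Co²⁺) = E°cell + E°(Mn³⁺/Mn²⁺) = +0.308 + (+1.51) = +1.82 V.

+1.82 V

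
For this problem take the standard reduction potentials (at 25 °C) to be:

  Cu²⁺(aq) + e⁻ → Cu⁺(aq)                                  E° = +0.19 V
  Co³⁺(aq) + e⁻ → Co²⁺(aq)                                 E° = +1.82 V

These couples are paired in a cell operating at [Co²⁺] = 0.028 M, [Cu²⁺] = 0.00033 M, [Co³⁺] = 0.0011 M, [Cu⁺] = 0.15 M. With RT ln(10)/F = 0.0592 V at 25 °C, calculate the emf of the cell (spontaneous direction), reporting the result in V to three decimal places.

Co³⁺/Co²⁺ is the cathode (higher E°), Cu²⁺/Cu⁺ the anode: E°cell = +1.82 − (+0.19) = +1.63 V, n = 1.
Overall: Co³⁺(aq) + Cu⁺(aq) → Co²⁺(aq) + Cu²⁺(aq)
Q = [Co²⁺]·[Cu²⁺] / ([Co³⁺]·[Cu⁺]); log Q = -1.252.
E = E° − (0.0592/n) log Q = +1.63 − (0.0592/1)(-1.252) = +1.704 V.

+1.704 V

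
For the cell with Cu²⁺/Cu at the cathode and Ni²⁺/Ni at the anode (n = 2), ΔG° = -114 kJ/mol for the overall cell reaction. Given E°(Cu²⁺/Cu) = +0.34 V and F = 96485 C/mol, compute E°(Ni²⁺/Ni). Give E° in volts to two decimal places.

E°cell = −ΔG°/(nF) = −(-114×10³)/((2)(96485)) = +0.591 V.
Since Cu²⁺/Cu is the cathode and Ni²⁺/Ni the anode, E°cell = E°(Cu²⁺/Cu) − E°(Ni²⁺/Ni).
So E°(Ni²⁺/Ni) = E°(Cu²⁺/Cu) − E°cell = (+0.34) − (+0.591) = -0.25 V.

-0.25 V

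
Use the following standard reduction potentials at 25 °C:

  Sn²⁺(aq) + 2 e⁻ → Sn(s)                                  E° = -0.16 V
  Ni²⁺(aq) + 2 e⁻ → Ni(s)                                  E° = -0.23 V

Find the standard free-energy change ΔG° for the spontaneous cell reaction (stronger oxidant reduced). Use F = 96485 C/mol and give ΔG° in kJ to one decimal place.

-13.5 kJ

Sn²⁺/Sn (E° = -0.16 V) is the cathode; Ni²⁺/Ni (E° = -0.23 V) is the anode, so E°cell = +0.07 V.
Balancing electrons gives n = 2 (lcm of 2 and 2).
ΔG° = −nFE° = −(2)(96485)(+0.07) = -13,508 J = -13.5 kJ.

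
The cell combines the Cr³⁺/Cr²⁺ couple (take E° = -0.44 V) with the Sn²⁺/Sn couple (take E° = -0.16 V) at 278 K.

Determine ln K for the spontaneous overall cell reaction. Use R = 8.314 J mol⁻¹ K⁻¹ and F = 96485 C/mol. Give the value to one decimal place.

23.4

Cathode: Sn²⁺/Sn; anode: Cr³⁺/Cr²⁺. E°cell = (-0.16) − (-0.44) = +0.28 V, with n = 2.
ΔG° = −nFE° = −RT ln K, so ln K = nFE°/(RT) = (2)(96485)(+0.28) / ((8.314)(278)) = 23.377.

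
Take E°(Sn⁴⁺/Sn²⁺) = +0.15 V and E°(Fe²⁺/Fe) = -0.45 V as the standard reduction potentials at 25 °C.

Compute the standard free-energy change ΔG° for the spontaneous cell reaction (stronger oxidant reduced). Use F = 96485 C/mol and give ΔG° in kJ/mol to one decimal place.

-115.8 kJ/mol

Sn⁴⁺/Sn²⁺ (E° = +0.15 V) is the cathode; Fe²⁺/Fe (E° = -0.45 V) is the anode, so E°cell = +0.60 V.
Balancing electrons gives n = 2 (lcm of 2 and 2).
ΔG° = −nFE° = −(2)(96485)(+0.60) = -115,782 J = -115.8 kJ/mol.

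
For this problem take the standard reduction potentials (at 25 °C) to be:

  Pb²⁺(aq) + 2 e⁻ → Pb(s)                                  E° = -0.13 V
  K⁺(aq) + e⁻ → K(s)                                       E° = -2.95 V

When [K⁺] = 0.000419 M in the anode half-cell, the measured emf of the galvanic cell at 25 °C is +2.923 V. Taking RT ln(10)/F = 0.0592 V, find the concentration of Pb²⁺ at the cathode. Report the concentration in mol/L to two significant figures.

Pb²⁺/Pb is the cathode, K⁺/K the anode: E°cell = +2.82 V, n = 2.
Overall reaction: Pb²⁺(aq) + 2 K(s) → Pb(s) + 2 K⁺(aq); Q = [K⁺]^2/[Pb²⁺]^1.
From E = E° − (0.0592/n) log Q: log Q = (E° − E)·n/0.0592 = (+2.82 − (+2.923))·2/0.0592 = -3.4797.
So 1·log[Pb²⁺] = 2·log(0.000419) − log Q = -6.7556 − (-3.4797) = -3.2759; [Pb²⁺] = 10^(-3.2759) ≈ 0.00053 M.

0.00053 M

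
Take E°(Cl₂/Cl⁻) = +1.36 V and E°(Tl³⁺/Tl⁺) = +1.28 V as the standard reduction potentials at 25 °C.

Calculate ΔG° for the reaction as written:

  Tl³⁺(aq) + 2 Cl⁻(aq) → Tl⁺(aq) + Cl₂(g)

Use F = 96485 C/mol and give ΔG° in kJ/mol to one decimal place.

As written, Tl³⁺/Tl⁺ is reduced (cathode) and Cl₂/Cl⁻ is oxidised (anode), so E°cell = (+1.28) − (+1.36) = -0.08 V.
Balancing electrons gives n = 2.
ΔG° = −nFE° = −(2)(96485)(-0.08) = 15,438 J = +15.4 kJ/mol.

+15.4 kJ/mol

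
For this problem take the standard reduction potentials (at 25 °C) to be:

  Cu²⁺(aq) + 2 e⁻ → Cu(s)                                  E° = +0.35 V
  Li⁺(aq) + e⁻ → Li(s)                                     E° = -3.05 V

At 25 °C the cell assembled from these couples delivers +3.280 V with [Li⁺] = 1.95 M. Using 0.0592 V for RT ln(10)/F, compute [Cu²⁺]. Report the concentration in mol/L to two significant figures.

0.00034 M

Cu²⁺/Cu is the cathode, Li⁺/Li the anode: E°cell = +3.40 V, n = 2.
Overall reaction: Cu²⁺(aq) + 2 Li(s) → Cu(s) + 2 Li⁺(aq); Q = [Li⁺]^2/[Cu²⁺]^1.
From E = E° − (0.0592/n) log Q: log Q = (E° − E)·n/0.0592 = (+3.40 − (+3.280))·2/0.0592 = 4.0541.
So 1·log[Cu²⁺] = 2·log(1.95) − log Q = 0.5801 − (4.0541) = -3.4740; [Cu²⁺] = 10^(-3.4740) ≈ 0.00034 M.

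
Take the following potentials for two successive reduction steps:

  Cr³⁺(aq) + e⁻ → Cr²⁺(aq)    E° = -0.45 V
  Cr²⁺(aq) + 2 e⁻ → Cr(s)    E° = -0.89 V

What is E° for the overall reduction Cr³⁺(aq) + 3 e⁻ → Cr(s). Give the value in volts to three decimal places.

-0.743 V

Standard free energies of sequential steps add: ΔG°₃ = ΔG°₁ + ΔG°₂, so n₃E°₃ = n₁E°₁ + n₂E°₂.
E°₃ = (1×-0.45 + 2×-0.89) / 3 = (-2.230) / 3 = -0.743 V.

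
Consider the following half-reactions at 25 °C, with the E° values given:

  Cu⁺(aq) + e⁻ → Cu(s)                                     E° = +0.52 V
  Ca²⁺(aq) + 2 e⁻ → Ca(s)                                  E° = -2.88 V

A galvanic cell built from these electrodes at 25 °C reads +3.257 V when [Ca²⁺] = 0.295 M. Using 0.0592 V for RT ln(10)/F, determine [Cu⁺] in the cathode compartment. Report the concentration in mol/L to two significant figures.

0.0021 M

Cu⁺/Cu is the cathode, Ca²⁺/Ca the anode: E°cell = +3.40 V, n = 2.
Overall reaction: 2 Cu⁺(aq) + Ca(s) → 2 Cu(s) + Ca²⁺(aq); Q = [Ca²⁺]^1/[Cu⁺]^2.
From E = E° − (0.0592/n) log Q: log Q = (E° − E)·n/0.0592 = (+3.40 − (+3.257))·2/0.0592 = 4.8311.
So 2·log[Cu⁺] = 1·log(0.295) − log Q = -0.5302 − (4.8311) = -5.3613; log[Cu⁺] = -5.3613 / 2 = -2.6806; [Cu⁺] = 10^(-2.6806) ≈ 0.0021 M.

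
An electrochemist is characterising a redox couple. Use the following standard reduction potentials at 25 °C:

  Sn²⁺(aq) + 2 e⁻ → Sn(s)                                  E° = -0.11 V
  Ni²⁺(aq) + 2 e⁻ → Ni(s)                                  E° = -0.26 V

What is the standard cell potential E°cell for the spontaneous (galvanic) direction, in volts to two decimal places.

+0.15 V

The Sn²⁺/Sn couple has the higher reduction potential, so it is the cathode; Ni²⁺/Ni is oxidised at the anode.
E°cell = E°(cathode) − E°(anode) = (-0.11) − (-0.26) = +0.15 V.
Since E°cell > 0, the reaction is spontaneous under standard conditions.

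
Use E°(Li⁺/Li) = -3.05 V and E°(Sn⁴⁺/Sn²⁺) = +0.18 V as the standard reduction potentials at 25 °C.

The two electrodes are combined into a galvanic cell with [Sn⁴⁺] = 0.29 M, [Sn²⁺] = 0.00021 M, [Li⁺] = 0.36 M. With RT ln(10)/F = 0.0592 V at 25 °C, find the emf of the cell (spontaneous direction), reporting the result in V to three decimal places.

Sn⁴⁺/Sn²⁺ is the cathode (higher E°), Li⁺/Li the anode: E°cell = +0.18 − (-3.05) = +3.23 V, n = 2.
Overall: Sn⁴⁺(aq) + 2 Li(s) → Sn²⁺(aq) + 2 Li⁺(aq)
Q = [Sn²⁺]·[Li⁺]^2 / ([Sn⁴⁺]); log Q = -4.028.
E = E° − (0.0592/n) log Q = +3.23 − (0.0592/2)(-4.028) = +3.349 V.

+3.349 V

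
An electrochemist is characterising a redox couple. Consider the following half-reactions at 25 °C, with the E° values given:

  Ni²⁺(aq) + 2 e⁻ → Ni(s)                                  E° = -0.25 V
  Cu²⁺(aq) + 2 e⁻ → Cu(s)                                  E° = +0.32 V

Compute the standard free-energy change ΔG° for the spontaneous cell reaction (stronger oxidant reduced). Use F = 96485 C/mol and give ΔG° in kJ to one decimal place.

-110.0 kJ

Cu²⁺/Cu (E° = +0.32 V) is the cathode; Ni²⁺/Ni (E° = -0.25 V) is the anode, so E°cell = +0.57 V.
Balancing electrons gives n = 2 (lcm of 2 and 2).
ΔG° = −nFE° = −(2)(96485)(+0.57) = -109,993 J = -110.0 kJ.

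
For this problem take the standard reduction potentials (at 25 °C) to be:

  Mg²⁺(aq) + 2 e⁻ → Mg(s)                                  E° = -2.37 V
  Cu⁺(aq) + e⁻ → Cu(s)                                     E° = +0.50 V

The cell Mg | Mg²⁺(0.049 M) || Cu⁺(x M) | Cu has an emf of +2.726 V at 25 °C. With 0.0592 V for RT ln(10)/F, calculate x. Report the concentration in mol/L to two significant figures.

Cu⁺/Cu is the cathode, Mg²⁺/Mg the anode: E°cell = +2.87 V, n = 2.
Overall reaction: 2 Cu⁺(aq) + Mg(s) → 2 Cu(s) + Mg²⁺(aq); Q = [Mg²⁺]^1/[Cu⁺]^2.
From E = E° − (0.0592/n) log Q: log Q = (E° − E)·n/0.0592 = (+2.87 − (+2.726))·2/0.0592 = 4.8649.
So 2·log[Cu⁺] = 1·log(0.049) − log Q = -1.3098 − (4.8649) = -6.1747; log[Cu⁺] = -6.1747 / 2 = -3.0873; [Cu⁺] = 10^(-3.0873) ≈ 0.00082 M.

0.00082 M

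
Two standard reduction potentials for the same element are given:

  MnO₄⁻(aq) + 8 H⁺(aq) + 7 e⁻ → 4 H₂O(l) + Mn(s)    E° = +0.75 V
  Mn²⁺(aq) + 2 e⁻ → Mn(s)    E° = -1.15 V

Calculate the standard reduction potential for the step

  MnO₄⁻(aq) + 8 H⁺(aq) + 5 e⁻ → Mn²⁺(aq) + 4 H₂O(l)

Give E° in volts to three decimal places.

+1.510 V

Sequential free energies add, so n₃E°₃ = n₁E°₁ + n₂E°₂.
With n₃ = 7, and the known step contributing 2×(-1.15) V, the unknown satisfies 5·E° = 7×(+0.75) − 2×(-1.15) = +7.550.
E° = +7.550 / 5 = +1.510 V.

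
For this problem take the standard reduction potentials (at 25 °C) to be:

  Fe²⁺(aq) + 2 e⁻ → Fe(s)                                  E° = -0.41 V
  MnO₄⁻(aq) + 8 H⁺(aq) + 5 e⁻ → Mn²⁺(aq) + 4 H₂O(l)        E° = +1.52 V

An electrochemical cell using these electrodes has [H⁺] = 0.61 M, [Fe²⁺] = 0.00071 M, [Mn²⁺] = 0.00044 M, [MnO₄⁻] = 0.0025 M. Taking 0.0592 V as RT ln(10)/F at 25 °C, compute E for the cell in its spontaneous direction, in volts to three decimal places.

MnO₄⁻/Mn²⁺ is the cathode (higher E°), Fe²⁺/Fe the anode: E°cell = +1.52 − (-0.41) = +1.93 V, n = 10.
Overall: 2 MnO₄⁻(aq) + 16 H⁺(aq) + 5 Fe(s) → 2 Mn²⁺(aq) + 8 H₂O(l) + 5 Fe²⁺(aq)
Q = [Mn²⁺]^2·[Fe²⁺]^5 / ([MnO₄⁻]^2·[H⁺]^16); log Q = -13.818.
E = E° − (0.0592/n) log Q = +1.93 − (0.0592/10)(-13.818) = +2.012 V.

+2.012 V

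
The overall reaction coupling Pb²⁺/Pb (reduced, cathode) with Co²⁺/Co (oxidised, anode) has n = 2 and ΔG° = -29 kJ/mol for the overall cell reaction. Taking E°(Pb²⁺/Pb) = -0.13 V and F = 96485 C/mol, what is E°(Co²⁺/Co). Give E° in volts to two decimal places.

-0.28 V

E°cell = −ΔG°/(nF) = −(-29×10³)/((2)(96485)) = +0.150 V.
Since Pb²⁺/Pb is the cathode and Co²⁺/Co the anode, E°cell = E°(Pb²⁺/Pb) − E°(Co²⁺/Co).
So E°(Co²⁺/Co) = E°(Pb²⁺/Pb) − E°cell = (-0.13) − (+0.150) = -0.28 V.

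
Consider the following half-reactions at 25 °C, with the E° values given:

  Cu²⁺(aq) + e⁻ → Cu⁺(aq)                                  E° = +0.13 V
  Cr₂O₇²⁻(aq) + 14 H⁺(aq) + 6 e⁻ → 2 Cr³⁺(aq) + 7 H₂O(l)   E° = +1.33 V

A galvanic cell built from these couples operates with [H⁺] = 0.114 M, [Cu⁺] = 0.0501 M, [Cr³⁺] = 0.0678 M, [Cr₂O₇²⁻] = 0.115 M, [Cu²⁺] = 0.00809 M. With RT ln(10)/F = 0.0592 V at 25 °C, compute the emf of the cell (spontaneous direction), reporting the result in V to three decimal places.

Cr₂O₇²⁻/Cr³⁺ is the cathode (higher E°), Cu²⁺/Cu⁺ the anode: E°cell = +1.33 − (+0.13) = +1.20 V, n = 6.
Overall: Cr₂O₇²⁻(aq) + 14 H⁺(aq) + 6 Cu⁺(aq) → 2 Cr³⁺(aq) + 7 H₂O(l) + 6 Cu²⁺(aq)
Q = [Cr³⁺]^2·[Cu²⁺]^6 / ([Cr₂O₇²⁻]·[H⁺]^14·[Cu⁺]^6); log Q = 7.054.
E = E° − (0.0592/n) log Q = +1.20 − (0.0592/6)(7.054) = +1.130 V.

+1.130 V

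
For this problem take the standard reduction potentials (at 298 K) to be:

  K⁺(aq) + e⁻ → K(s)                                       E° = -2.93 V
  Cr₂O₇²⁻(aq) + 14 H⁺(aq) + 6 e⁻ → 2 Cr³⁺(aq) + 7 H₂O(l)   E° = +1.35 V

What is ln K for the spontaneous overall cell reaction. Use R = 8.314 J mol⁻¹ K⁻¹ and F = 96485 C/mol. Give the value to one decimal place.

Cathode: Cr₂O₇²⁻/Cr³⁺; anode: K⁺/K. E°cell = (+1.35) − (-2.93) = +4.28 V, with n = 6.
ΔG° = −nFE° = −RT ln K, so ln K = nFE°/(RT) = (6)(96485)(+4.28) / ((8.314)(298)) = 1000.066.

1000.1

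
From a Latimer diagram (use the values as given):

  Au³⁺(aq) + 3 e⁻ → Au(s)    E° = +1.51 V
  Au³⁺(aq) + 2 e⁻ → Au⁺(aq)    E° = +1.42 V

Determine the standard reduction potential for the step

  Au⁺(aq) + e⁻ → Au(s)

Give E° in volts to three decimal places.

Sequential free energies add, so n₃E°₃ = n₁E°₁ + n₂E°₂.
With n₃ = 3, and the known step contributing 2×(+1.42) V, the unknown satisfies 1·E° = 3×(+1.51) − 2×(+1.42) = +1.690.
E° = +1.690 / 1 = +1.690 V.

+1.690 V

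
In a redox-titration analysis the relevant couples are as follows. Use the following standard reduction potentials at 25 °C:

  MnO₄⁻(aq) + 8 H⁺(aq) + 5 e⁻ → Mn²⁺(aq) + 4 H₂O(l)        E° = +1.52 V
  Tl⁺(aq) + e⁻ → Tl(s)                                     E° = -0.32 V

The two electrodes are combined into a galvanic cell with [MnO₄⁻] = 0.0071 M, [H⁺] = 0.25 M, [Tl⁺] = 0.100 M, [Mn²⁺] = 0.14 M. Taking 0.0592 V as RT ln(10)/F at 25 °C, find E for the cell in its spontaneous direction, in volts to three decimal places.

MnO₄⁻/Mn²⁺ is the cathode (higher E°), Tl⁺/Tl the anode: E°cell = +1.52 − (-0.32) = +1.84 V, n = 5.
Overall: MnO₄⁻(aq) + 8 H⁺(aq) + 5 Tl(s) → Mn²⁺(aq) + 4 H₂O(l) + 5 Tl⁺(aq)
Q = [Mn²⁺]·[Tl⁺]^5 / ([MnO₄⁻]·[H⁺]^8); log Q = 1.111.
E = E° − (0.0592/n) log Q = +1.84 − (0.0592/5)(1.111) = +1.827 V.

+1.827 V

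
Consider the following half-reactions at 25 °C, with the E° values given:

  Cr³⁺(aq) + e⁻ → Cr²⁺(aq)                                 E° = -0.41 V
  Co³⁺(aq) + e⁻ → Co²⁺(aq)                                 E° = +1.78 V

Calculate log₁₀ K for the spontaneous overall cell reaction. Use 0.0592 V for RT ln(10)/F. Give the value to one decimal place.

37.0

Cathode: Co³⁺/Co²⁺; anode: Cr³⁺/Cr²⁺. E°cell = +2.19 V, n = 1.
log K = nE°cell / 0.0592 = (1)(+2.19) / 0.0592 = 37.0.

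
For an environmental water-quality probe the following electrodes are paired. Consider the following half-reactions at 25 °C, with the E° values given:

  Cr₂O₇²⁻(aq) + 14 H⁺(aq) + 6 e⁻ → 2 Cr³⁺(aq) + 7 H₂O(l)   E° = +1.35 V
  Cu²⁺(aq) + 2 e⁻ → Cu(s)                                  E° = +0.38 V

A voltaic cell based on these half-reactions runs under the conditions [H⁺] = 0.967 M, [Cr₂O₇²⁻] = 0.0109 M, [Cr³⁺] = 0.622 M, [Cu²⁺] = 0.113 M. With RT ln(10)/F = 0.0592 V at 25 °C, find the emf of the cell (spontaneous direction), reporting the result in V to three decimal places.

Cr₂O₇²⁻/Cr³⁺ is the cathode (higher E°), Cu²⁺/Cu the anode: E°cell = +1.35 − (+0.38) = +0.97 V, n = 6.
Overall: Cr₂O₇²⁻(aq) + 14 H⁺(aq) + 3 Cu(s) → 2 Cr³⁺(aq) + 7 H₂O(l) + 3 Cu²⁺(aq)
Q = [Cr³⁺]^2·[Cu²⁺]^3 / ([Cr₂O₇²⁻]·[H⁺]^14); log Q = -1.087.
E = E° − (0.0592/n) log Q = +0.97 − (0.0592/6)(-1.087) = +0.981 V.

+0.981 V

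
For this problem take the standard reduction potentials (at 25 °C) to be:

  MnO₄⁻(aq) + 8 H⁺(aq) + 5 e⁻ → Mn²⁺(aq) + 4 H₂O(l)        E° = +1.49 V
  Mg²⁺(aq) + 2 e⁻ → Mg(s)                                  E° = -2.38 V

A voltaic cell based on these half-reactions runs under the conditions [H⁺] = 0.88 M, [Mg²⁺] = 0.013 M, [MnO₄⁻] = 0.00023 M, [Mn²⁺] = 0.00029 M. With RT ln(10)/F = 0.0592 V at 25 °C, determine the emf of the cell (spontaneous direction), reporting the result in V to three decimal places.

+3.919 V

MnO₄⁻/Mn²⁺ is the cathode (higher E°), Mg²⁺/Mg the anode: E°cell = +1.49 − (-2.38) = +3.87 V, n = 10.
Overall: 2 MnO₄⁻(aq) + 16 H⁺(aq) + 5 Mg(s) → 2 Mn²⁺(aq) + 8 H₂O(l) + 5 Mg²⁺(aq)
Q = [Mn²⁺]^2·[Mg²⁺]^5 / ([MnO₄⁻]^2·[H⁺]^16); log Q = -8.341.
E = E° − (0.0592/n) log Q = +3.87 − (0.0592/10)(-8.341) = +3.919 V.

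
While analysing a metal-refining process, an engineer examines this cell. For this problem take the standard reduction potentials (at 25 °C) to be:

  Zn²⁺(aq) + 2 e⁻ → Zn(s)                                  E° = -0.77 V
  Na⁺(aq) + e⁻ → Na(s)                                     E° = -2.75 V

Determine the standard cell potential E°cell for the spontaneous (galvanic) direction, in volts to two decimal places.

The Zn²⁺/Zn couple has the higher reduction potential, so it is the cathode; Na⁺/Na is oxidised at the anode.
E°cell = E°(cathode) − E°(anode) = (-0.77) − (-2.75) = +1.98 V.

+1.98 V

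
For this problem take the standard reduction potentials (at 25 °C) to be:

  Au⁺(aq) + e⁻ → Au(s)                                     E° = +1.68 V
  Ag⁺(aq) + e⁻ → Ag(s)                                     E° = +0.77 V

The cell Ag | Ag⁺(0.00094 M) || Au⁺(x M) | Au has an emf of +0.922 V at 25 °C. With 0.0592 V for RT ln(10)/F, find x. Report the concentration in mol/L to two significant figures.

Au⁺/Au is the cathode, Ag⁺/Ag the anode: E°cell = +0.91 V, n = 1.
Overall reaction: Au⁺(aq) + Ag(s) → Au(s) + Ag⁺(aq); Q = [Ag⁺]^1/[Au⁺]^1.
From E = E° − (0.0592/n) log Q: log Q = (E° − E)·n/0.0592 = (+0.91 − (+0.922))·1/0.0592 = -0.2027.
So 1·log[Au⁺] = 1·log(0.00094) − log Q = -3.0269 − (-0.2027) = -2.8242; [Au⁺] = 10^(-2.8242) ≈ 0.0015 M.

0.0015 M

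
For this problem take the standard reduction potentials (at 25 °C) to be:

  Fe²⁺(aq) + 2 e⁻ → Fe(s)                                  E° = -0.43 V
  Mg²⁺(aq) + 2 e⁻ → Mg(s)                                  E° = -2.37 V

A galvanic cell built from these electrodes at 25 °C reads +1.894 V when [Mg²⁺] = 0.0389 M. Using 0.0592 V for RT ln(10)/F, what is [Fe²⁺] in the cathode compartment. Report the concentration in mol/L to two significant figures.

Fe²⁺/Fe is the cathode, Mg²⁺/Mg the anode: E°cell = +1.94 V, n = 2.
Overall reaction: Fe²⁺(aq) + Mg(s) → Fe(s) + Mg²⁺(aq); Q = [Mg²⁺]^1/[Fe²⁺]^1.
From E = E° − (0.0592/n) log Q: log Q = (E° − E)·n/0.0592 = (+1.94 − (+1.894))·2/0.0592 = 1.5541.
So 1·log[Fe²⁺] = 1·log(0.0389) − log Q = -1.4101 − (1.5541) = -2.9642; [Fe²⁺] = 10^(-2.9642) ≈ 0.0011 M.

0.0011 M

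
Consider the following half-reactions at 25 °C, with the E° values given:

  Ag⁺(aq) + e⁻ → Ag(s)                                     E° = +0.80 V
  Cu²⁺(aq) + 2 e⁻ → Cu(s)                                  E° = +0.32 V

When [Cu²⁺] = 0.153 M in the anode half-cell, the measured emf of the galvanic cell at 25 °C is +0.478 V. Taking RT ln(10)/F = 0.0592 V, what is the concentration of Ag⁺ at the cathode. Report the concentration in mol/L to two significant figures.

Ag⁺/Ag is the cathode, Cu²⁺/Cu the anode: E°cell = +0.48 V, n = 2.
Overall reaction: 2 Ag⁺(aq) + Cu(s) → 2 Ag(s) + Cu²⁺(aq); Q = [Cu²⁺]^1/[Ag⁺]^2.
From E = E° − (0.0592/n) log Q: log Q = (E° − E)·n/0.0592 = (+0.48 − (+0.478))·2/0.0592 = 0.0676.
So 2·log[Ag⁺] = 1·log(0.153) − log Q = -0.8153 − (0.0676) = -0.8829; log[Ag⁺] = -0.8829 / 2 = -0.4415; [Ag⁺] = 10^(-0.4415) ≈ 0.36 M.

0.36 M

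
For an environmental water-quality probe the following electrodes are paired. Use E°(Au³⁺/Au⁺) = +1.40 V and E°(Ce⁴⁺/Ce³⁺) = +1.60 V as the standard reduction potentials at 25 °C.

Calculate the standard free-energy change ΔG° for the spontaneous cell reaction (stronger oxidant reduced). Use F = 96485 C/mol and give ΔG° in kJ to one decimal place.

Ce⁴⁺/Ce³⁺ (E° = +1.60 V) is the cathode; Au³⁺/Au⁺ (E° = +1.40 V) is the anode, so E°cell = +0.20 V.
Balancing electrons gives n = 2 (lcm of 1 and 2).
ΔG° = −nFE° = −(2)(96485)(+0.20) = -38,594 J = -38.6 kJ.

-38.6 kJ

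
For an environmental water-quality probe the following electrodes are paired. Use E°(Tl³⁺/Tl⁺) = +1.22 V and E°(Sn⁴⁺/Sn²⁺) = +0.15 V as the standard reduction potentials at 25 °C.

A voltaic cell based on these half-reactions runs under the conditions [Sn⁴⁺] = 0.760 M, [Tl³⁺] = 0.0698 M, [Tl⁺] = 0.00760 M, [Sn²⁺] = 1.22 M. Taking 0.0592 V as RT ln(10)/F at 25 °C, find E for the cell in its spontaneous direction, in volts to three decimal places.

+1.105 V

Tl³⁺/Tl⁺ is the cathode (higher E°), Sn⁴⁺/Sn²⁺ the anode: E°cell = +1.22 − (+0.15) = +1.07 V, n = 2.
Overall: Tl³⁺(aq) + Sn²⁺(aq) → Tl⁺(aq) + Sn⁴⁺(aq)
Q = [Tl⁺]·[Sn⁴⁺] / ([Tl³⁺]·[Sn²⁺]); log Q = -1.169.
E = E° − (0.0592/n) log Q = +1.07 − (0.0592/2)(-1.169) = +1.105 V.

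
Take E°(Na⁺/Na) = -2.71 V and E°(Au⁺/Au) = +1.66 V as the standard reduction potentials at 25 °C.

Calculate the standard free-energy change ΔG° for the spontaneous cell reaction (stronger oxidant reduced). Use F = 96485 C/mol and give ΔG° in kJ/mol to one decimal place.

-421.6 kJ/mol

Au⁺/Au (E° = +1.66 V) is the cathode; Na⁺/Na (E° = -2.71 V) is the anode, so E°cell = +4.37 V.
Balancing electrons gives n = 1 (lcm of 1 and 1).
ΔG° = −nFE° = −(1)(96485)(+4.37) = -421,639 J = -421.6 kJ/mol.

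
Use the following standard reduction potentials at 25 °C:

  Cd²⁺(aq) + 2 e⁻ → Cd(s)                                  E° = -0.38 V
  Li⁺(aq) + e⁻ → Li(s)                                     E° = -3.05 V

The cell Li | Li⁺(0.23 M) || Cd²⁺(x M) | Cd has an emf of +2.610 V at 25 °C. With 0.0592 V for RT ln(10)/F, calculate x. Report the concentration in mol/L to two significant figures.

0.00050 M

Cd²⁺/Cd is the cathode, Li⁺/Li the anode: E°cell = +2.67 V, n = 2.
Overall reaction: Cd²⁺(aq) + 2 Li(s) → Cd(s) + 2 Li⁺(aq); Q = [Li⁺]^2/[Cd²⁺]^1.
From E = E° − (0.0592/n) log Q: log Q = (E° − E)·n/0.0592 = (+2.67 − (+2.610))·2/0.0592 = 2.0270.
So 1·log[Cd²⁺] = 2·log(0.23) − log Q = -1.2765 − (2.0270) = -3.3035; [Cd²⁺] = 10^(-3.3035) ≈ 0.00050 M.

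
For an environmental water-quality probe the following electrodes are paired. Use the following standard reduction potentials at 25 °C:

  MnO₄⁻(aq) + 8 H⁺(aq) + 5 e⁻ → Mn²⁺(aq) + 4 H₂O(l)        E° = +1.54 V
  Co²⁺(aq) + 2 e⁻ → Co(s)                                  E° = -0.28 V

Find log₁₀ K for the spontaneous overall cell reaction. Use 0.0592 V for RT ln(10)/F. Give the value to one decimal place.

307.4

Cathode: MnO₄⁻/Mn²⁺; anode: Co²⁺/Co. E°cell = +1.82 V, n = 10.
log K = nE°cell / 0.0592 = (10)(+1.82) / 0.0592 = 307.4.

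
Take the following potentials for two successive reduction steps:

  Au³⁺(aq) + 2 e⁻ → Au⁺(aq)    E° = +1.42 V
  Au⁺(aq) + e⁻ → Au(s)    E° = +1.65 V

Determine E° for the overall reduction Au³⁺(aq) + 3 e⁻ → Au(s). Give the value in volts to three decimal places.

+1.497 V

Since ΔG° = −nFE° is additive over sequential reductions, n₃E°₃ = n₁E°₁ + n₂E°₂.
E°₃ = (2×+1.42 + 1×+1.65) / 3 = (+4.490) / 3 = +1.497 V.
E° values themselves are not directly additive — weighting by electron count is essential.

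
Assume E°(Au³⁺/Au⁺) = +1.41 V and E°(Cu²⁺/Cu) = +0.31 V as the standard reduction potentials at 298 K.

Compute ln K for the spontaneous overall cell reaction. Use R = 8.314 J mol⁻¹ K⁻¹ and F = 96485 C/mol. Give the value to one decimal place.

Cathode: Au³⁺/Au⁺; anode: Cu²⁺/Cu. E°cell = (+1.41) − (+0.31) = +1.10 V, with n = 2.
ΔG° = −nFE° = −RT ln K, so ln K = nFE°/(RT) = (2)(96485)(+1.10) / ((8.314)(298)) = 85.675.

85.7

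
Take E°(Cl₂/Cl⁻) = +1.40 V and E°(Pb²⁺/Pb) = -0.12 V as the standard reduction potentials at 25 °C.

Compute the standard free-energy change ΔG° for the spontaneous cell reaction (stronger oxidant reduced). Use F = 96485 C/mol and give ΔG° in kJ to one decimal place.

Cl₂/Cl⁻ (E° = +1.40 V) is the cathode; Pb²⁺/Pb (E° = -0.12 V) is the anode, so E°cell = +1.52 V.
Balancing electrons gives n = 2 (lcm of 2 and 2).
ΔG° = −nFE° = −(2)(96485)(+1.52) = -293,314 J = -293.3 kJ.

-293.3 kJ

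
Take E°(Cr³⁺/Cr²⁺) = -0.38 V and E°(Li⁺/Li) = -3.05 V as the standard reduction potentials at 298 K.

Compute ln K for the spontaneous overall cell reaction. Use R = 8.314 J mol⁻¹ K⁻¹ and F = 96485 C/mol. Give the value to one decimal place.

104.0

Cathode: Cr³⁺/Cr²⁺; anode: Li⁺/Li. E°cell = (-0.38) − (-3.05) = +2.67 V, with n = 1.
ΔG° = −nFE° = −RT ln K, so ln K = nFE°/(RT) = (1)(96485)(+2.67) / ((8.314)(298)) = 103.979.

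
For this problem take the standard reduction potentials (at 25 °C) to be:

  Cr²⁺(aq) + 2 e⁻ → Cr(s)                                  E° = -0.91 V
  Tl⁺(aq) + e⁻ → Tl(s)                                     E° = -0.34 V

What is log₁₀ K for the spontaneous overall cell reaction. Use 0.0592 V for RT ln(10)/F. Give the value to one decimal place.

Cathode: Tl⁺/Tl; anode: Cr²⁺/Cr. E°cell = +0.57 V, n = 2.
log K = nE°cell / 0.0592 = (2)(+0.57) / 0.0592 = 19.3.

19.3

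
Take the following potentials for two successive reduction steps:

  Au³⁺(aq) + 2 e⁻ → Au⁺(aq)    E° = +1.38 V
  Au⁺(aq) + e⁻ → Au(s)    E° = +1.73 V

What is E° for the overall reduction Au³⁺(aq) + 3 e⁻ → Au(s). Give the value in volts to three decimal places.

+1.497 V

Adding the free-energy changes (−nFE°) of the two steps gives −n₃FE°₃ = −n₁FE°₁ − n₂FE°₂.
E°₃ = (2×+1.38 + 1×+1.73) / 3 = (+4.490) / 3 = +1.497 V.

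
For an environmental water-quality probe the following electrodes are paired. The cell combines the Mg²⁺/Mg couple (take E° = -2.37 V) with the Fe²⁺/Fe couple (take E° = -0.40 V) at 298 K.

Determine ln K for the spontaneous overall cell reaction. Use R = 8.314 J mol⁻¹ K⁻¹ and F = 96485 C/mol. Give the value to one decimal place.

Cathode: Fe²⁺/Fe; anode: Mg²⁺/Mg. E°cell = (-0.40) − (-2.37) = +1.97 V, with n = 2.
ΔG° = −nFE° = −RT ln K, so ln K = nFE°/(RT) = (2)(96485)(+1.97) / ((8.314)(298)) = 153.437.

153.4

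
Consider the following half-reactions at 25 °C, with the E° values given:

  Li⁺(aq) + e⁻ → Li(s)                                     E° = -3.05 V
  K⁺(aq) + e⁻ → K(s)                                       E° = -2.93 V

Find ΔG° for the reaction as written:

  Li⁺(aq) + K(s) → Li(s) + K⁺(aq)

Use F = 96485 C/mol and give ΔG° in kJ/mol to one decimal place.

As written, Li⁺/Li is reduced (cathode) and K⁺/K is oxidised (anode), so E°cell = (-3.05) − (-2.93) = -0.12 V.
Balancing electrons gives n = 1.
ΔG° = −nFE° = −(1)(96485)(-0.12) = 11,578 J = +11.6 kJ/mol.

+11.6 kJ/mol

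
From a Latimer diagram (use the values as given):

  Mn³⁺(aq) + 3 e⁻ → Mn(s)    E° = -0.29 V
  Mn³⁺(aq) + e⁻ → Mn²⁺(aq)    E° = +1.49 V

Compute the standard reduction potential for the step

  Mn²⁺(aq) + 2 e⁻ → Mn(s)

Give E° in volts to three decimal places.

-1.180 V

Sequential free energies add, so n₃E°₃ = n₁E°₁ + n₂E°₂.
With n₃ = 3, and the known step contributing 1×(+1.49) V, the unknown satisfies 2·E° = 3×(-0.29) − 1×(+1.49) = -2.360.
E° = -2.360 / 2 = -1.180 V.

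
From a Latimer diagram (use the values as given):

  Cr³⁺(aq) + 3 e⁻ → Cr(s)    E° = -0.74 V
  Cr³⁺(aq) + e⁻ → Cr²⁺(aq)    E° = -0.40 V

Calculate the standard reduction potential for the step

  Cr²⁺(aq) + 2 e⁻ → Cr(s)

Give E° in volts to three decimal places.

Sequential free energies add, so n₃E°₃ = n₁E°₁ + n₂E°₂.
With n₃ = 3, and the known step contributing 1×(-0.40) V, the unknown satisfies 2·E° = 3×(-0.74) − 1×(-0.40) = -1.820.
E° = -1.820 / 2 = -0.910 V.

-0.910 V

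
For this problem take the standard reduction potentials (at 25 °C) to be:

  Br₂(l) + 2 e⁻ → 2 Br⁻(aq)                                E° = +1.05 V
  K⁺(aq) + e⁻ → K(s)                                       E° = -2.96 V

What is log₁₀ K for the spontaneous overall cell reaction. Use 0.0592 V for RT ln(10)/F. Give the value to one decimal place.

Cathode: Br₂/Br⁻; anode: K⁺/K. E°cell = +4.01 V, n = 2.
log K = nE°cell / 0.0592 = (2)(+4.01) / 0.0592 = 135.5.

135.5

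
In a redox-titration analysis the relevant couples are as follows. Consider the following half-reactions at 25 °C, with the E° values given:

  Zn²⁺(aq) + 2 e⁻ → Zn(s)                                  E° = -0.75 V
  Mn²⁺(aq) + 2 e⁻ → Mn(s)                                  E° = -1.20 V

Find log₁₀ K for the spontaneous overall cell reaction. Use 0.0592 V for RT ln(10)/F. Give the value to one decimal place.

Cathode: Zn²⁺/Zn; anode: Mn²⁺/Mn. E°cell = +0.45 V, n = 2.
log K = nE°cell / 0.0592 = (2)(+0.45) / 0.0592 = 15.2.

15.2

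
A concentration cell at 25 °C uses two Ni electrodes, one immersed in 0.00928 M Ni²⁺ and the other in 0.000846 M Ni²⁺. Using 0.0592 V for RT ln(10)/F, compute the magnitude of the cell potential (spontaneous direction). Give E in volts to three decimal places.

+0.031 V

For a concentration cell E°cell = 0. The 0.00928 M side is the cathode (reduction is favoured where [Ni²⁺] is higher).
With n = 2, E = −(0.0592/2) log([Ni²⁺]ₐₙ/[Ni²⁺]꜀ₐₜ) = −(0.0592/2) log(0.000846/0.00928) = −(0.0592/2)(-1.040) = +0.031 V.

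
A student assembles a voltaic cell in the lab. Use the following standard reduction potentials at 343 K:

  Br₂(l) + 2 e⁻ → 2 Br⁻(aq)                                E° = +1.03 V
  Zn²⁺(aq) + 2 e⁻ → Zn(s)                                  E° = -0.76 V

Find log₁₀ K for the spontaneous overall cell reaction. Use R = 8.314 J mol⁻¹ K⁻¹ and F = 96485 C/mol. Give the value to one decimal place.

52.6

Cathode: Br₂/Br⁻; anode: Zn²⁺/Zn. E°cell = (+1.03) − (-0.76) = +1.79 V, with n = 2.
ΔG° = −nFE° = −RT ln K, so ln K = nFE°/(RT) = (2)(96485)(+1.79) / ((8.314)(343)) = 121.126.
log₁₀ K = 121.126 / ln 10 = 52.6.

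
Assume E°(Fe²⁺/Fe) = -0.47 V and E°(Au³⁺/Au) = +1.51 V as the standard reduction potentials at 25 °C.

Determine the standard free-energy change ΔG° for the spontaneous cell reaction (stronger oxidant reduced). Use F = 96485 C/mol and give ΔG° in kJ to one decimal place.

Au³⁺/Au (E° = +1.51 V) is the cathode; Fe²⁺/Fe (E° = -0.47 V) is the anode, so E°cell = +1.98 V.
Balancing electrons gives n = 6 (lcm of 3 and 2).
ΔG° = −nFE° = −(6)(96485)(+1.98) = -1,146,242 J = -1146.2 kJ.

-1146.2 kJ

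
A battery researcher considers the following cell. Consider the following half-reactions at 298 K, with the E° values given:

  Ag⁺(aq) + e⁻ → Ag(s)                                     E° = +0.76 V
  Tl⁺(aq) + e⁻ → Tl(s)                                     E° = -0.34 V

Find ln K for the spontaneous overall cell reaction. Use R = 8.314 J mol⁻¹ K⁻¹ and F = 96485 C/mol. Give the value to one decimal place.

42.8

Cathode: Ag⁺/Ag; anode: Tl⁺/Tl. E°cell = (+0.76) − (-0.34) = +1.10 V, with n = 1.
ΔG° = −nFE° = −RT ln K, so ln K = nFE°/(RT) = (1)(96485)(+1.10) / ((8.314)(298)) = 42.838.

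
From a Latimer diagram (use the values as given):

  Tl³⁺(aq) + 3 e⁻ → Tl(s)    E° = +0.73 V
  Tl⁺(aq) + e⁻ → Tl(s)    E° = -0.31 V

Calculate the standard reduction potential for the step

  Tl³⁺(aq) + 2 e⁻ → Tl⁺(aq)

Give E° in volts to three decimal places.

Sequential free energies add, so n₃E°₃ = n₁E°₁ + n₂E°₂.
With n₃ = 3, and the known step contributing 1×(-0.31) V, the unknown satisfies 2·E° = 3×(+0.73) − 1×(-0.31) = +2.500.
E° = +2.500 / 2 = +1.250 V.

+1.250 V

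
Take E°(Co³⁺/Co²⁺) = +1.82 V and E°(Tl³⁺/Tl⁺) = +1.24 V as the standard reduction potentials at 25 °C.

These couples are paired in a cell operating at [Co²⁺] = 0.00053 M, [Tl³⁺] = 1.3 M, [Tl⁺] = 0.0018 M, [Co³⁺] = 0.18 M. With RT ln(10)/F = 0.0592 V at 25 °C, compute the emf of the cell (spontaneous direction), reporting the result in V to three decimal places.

Co³⁺/Co²⁺ is the cathode (higher E°), Tl³⁺/Tl⁺ the anode: E°cell = +1.82 − (+1.24) = +0.58 V, n = 2.
Overall: 2 Co³⁺(aq) + Tl⁺(aq) → 2 Co²⁺(aq) + Tl³⁺(aq)
Q = [Co²⁺]^2·[Tl³⁺] / ([Co³⁺]^2·[Tl⁺]); log Q = -2.203.
E = E° − (0.0592/n) log Q = +0.58 − (0.0592/2)(-2.203) = +0.645 V.

+0.645 V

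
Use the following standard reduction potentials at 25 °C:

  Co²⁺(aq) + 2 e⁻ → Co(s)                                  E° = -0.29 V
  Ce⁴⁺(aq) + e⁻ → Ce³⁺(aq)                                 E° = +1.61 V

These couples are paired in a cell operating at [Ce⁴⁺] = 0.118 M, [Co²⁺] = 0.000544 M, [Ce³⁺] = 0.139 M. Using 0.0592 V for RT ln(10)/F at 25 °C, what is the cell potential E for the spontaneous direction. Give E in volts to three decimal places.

+1.992 V

Ce⁴⁺/Ce³⁺ is the cathode (higher E°), Co²⁺/Co the anode: E°cell = +1.61 − (-0.29) = +1.90 V, n = 2.
Overall: 2 Ce⁴⁺(aq) + Co(s) → 2 Ce³⁺(aq) + Co²⁺(aq)
Q = [Ce³⁺]^2·[Co²⁺] / ([Ce⁴⁺]^2); log Q = -3.122.
E = E° − (0.0592/n) log Q = +1.90 − (0.0592/2)(-3.122) = +1.992 V.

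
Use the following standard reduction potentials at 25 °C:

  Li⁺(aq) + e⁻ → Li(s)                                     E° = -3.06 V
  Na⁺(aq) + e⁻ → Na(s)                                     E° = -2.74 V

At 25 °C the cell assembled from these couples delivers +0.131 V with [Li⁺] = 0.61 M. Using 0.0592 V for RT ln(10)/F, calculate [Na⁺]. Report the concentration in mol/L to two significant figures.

Na⁺/Na is the cathode, Li⁺/Li the anode: E°cell = +0.32 V, n = 1.
Overall reaction: Na⁺(aq) + Li(s) → Na(s) + Li⁺(aq); Q = [Li⁺]^1/[Na⁺]^1.
From E = E° − (0.0592/n) log Q: log Q = (E° − E)·n/0.0592 = (+0.32 − (+0.131))·1/0.0592 = 3.1926.
So 1·log[Na⁺] = 1·log(0.61) − log Q = -0.2147 − (3.1926) = -3.4073; [Na⁺] = 10^(-3.4073) ≈ 0.00039 M.

0.00039 M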